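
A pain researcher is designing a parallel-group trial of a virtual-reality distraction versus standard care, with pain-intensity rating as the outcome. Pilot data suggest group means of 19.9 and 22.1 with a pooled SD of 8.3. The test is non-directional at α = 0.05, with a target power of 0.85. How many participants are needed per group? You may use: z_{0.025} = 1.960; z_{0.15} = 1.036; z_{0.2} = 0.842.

n = 256 per group

Cohen's d = |M₁ − M₂| / SD_pooled = |19.9 − 22.1| / 8.3 = 2.2 / 8.3 = 0.265.
For two independent groups with equal n: n = 2·((z_{α/2} + z_β) / d)².
z_{α/2} + z_β = 1.960 + 1.036 = 2.996.
n = 2 × (2.996 / 0.265)² = 2 × 11.306² = 2 × 127.82 = 255.6.
Round up to the next whole participant.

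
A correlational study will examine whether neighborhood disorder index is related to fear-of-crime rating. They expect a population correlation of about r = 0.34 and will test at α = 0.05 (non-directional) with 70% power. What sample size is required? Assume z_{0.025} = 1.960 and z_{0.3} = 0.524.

n = 53

Fisher's z: C = ½·ln((1+r)/(1−r)) = ½·ln(2.0303) = 0.3541.
n = ((z_{α/2} + z_β)/C)² + 3.
(1.960 + 0.524) / 0.3541 = 2.484 / 0.3541 = 7.015.
n = 7.015² + 3 = 49.21 + 3 = 52.2.
Round up.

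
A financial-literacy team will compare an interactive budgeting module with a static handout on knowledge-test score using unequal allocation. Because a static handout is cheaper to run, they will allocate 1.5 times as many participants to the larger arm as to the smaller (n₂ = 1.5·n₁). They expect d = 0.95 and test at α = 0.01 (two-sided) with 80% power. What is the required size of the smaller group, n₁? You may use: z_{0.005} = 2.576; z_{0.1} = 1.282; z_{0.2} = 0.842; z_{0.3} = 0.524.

n₁ = 22

With allocation ratio k = n₂/n₁ = 1.5, Var(x̄₁−x̄₂) = σ²(1/n₁ + 1/(k·n₁)) = σ²·(k+1)/(k·n₁).
So n₁ = (1 + 1/k)·((z_{α/2} + z_β)/d)² = 1.667 × (3.418/0.95)².
n₁ = 1.667 × 12.94 = 21.6.
Round up: n₁ = 22, giving n₂ = 1.5 × 22 = 33.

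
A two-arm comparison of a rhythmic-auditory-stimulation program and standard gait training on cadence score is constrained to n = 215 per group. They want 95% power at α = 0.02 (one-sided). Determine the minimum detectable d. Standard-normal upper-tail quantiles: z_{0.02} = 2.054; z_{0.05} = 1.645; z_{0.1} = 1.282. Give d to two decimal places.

For two independent groups of n = 215 each: d_min = (z_{α} + z_β)·√(2/n).
z-sum = 2.054 + 1.645 = 3.699.
d_min = 3.699 × √(2/215) = 3.699 × 0.0964 = 0.357.

d_min ≈ 0.36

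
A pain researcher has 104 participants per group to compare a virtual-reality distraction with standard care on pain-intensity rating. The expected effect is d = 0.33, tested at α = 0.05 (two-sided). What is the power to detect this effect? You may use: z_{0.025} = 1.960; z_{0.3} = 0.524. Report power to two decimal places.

power ≈ 0.66

For two equal groups, power = Φ(d·√(n/2) − z_{α/2}).
d·√(n/2) = 0.33 × √(104/2) = 0.33 × 7.211 = 2.380.
z_β = 2.380 − 1.960 = 0.420.
Power = Φ(0.420) = 0.663.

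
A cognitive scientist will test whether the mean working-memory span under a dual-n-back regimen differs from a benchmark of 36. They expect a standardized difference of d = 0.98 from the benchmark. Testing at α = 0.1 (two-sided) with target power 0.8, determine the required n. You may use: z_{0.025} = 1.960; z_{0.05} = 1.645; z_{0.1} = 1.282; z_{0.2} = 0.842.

n = 7

For a one-sample test: n = ((z_{α/2} + z_β) / d)².
z_{α/2} + z_β = 1.645 + 0.842 = 2.487.
n = (2.487 / 0.98)² = 2.538² = 6.44.
Round up.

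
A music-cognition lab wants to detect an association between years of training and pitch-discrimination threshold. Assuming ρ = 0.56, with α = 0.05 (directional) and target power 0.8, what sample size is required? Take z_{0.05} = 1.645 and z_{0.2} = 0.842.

Fisher's z: C = ½·ln((1+r)/(1−r)) = ½·ln(3.5455) = 0.6328.
n = ((z_{α} + z_β)/C)² + 3.
(1.645 + 0.842) / 0.6328 = 2.487 / 0.6328 = 3.930.
n = 3.930² + 3 = 15.45 + 3 = 18.4.
Round up.

n = 19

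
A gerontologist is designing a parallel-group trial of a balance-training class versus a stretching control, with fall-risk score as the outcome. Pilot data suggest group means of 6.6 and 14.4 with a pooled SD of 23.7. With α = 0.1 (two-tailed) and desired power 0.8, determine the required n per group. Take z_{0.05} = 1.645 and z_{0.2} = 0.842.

n = 115 per group

Cohen's d = |M₁ − M₂| / SD_pooled = |6.6 − 14.4| / 23.7 = 7.8 / 23.7 = 0.329.
For two independent groups with equal n: n = 2·((z_{α/2} + z_β) / d)².
z_{α/2} + z_β = 1.645 + 0.842 = 2.487.
n = 2 × (2.487 / 0.329)² = 2 × 7.559² = 2 × 57.14 = 114.3.
Round up to the next whole participant.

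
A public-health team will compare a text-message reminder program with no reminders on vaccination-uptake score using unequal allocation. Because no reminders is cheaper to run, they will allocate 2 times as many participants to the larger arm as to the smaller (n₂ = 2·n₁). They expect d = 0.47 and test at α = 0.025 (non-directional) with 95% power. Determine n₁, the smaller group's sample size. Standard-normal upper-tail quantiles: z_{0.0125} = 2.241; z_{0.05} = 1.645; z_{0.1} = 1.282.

n₁ = 103

With allocation ratio k = n₂/n₁ = 2, Var(x̄₁−x̄₂) = σ²(1/n₁ + 1/(k·n₁)) = σ²·(k+1)/(k·n₁).
So n₁ = (1 + 1/k)·((z_{α/2} + z_β)/d)² = 1.500 × (3.886/0.47)².
n₁ = 1.500 × 68.36 = 102.5.
Round up: n₁ = 103, giving n₂ = 2 × 103 = 206.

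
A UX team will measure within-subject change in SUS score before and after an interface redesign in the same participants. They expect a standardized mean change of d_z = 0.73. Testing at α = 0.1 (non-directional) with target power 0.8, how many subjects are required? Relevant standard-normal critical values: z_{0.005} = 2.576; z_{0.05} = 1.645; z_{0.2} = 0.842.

n = 12 pairs

For a paired (one-sample on differences) test: n = ((z_{α/2} + z_β) / d)².
z_{α/2} + z_β = 1.645 + 0.842 = 2.487.
n = (2.487 / 0.73)² = 3.407² = 11.61.
Round up.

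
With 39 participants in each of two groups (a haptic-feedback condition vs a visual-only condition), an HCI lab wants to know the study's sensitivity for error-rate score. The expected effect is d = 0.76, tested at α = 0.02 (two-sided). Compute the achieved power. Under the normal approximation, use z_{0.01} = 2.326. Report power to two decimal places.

power ≈ 0.85

For two equal groups, power = Φ(d·√(n/2) − z_{α/2}).
d·√(n/2) = 0.76 × √(39/2) = 0.76 × 4.416 = 3.356.
z_β = 3.356 − 2.326 = 1.030.
Power = Φ(1.030) = 0.849.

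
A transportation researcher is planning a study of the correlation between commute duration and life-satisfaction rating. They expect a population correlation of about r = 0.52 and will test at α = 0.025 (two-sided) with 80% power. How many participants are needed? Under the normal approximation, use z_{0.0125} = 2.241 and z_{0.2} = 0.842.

n = 32

Fisher's z: C = ½·ln((1+r)/(1−r)) = ½·ln(3.1667) = 0.5763.
n = ((z_{α/2} + z_β)/C)² + 3.
(2.241 + 0.842) / 0.5763 = 3.083 / 0.5763 = 5.350.
n = 5.350² + 3 = 28.62 + 3 = 31.6.
Round up.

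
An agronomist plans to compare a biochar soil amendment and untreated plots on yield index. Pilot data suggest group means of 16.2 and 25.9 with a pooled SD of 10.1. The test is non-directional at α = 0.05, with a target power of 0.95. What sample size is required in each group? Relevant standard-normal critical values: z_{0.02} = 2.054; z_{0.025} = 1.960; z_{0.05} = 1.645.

n = 29 per group

Cohen's d = |M₁ − M₂| / SD_pooled = |16.2 − 25.9| / 10.1 = 9.7 / 10.1 = 0.960.
For two independent groups with equal n: n = 2·((z_{α/2} + z_β) / d)².
z_{α/2} + z_β = 1.960 + 1.645 = 3.605.
n = 2 × (3.605 / 0.960)² = 2 × 3.755² = 2 × 14.10 = 28.2.
Round up to the next whole participant.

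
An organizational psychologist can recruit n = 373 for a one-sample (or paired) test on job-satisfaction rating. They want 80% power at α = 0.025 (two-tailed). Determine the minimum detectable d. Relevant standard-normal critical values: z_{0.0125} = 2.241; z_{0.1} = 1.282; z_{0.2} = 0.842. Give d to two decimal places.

d_min ≈ 0.16

For a single sample (or paired design) of n = 373: d_min = (z_{α/2} + z_β)/√n.
z-sum = 2.241 + 0.842 = 3.083.
d_min = 3.083 / √373 = 3.083 / 19.313 = 0.160.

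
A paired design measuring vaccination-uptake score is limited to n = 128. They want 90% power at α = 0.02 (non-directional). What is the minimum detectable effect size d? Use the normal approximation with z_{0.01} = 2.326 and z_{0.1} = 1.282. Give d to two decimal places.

For a single sample (or paired design) of n = 128: d_min = (z_{α/2} + z_β)/√n.
z-sum = 2.326 + 1.282 = 3.608.
d_min = 3.608 / √128 = 3.608 / 11.314 = 0.319.

d_min ≈ 0.32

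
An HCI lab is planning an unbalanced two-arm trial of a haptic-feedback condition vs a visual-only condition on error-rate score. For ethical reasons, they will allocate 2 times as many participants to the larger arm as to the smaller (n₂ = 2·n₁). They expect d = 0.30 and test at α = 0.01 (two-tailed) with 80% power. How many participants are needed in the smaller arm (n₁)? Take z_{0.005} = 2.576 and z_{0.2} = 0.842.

With allocation ratio k = n₂/n₁ = 2, Var(x̄₁−x̄₂) = σ²(1/n₁ + 1/(k·n₁)) = σ²·(k+1)/(k·n₁).
So n₁ = (1 + 1/k)·((z_{α/2} + z_β)/d)² = 1.500 × (3.418/0.30)².
n₁ = 1.500 × 129.81 = 194.7.
Round up: n₁ = 195, giving n₂ = 2 × 195 = 390.

n₁ = 195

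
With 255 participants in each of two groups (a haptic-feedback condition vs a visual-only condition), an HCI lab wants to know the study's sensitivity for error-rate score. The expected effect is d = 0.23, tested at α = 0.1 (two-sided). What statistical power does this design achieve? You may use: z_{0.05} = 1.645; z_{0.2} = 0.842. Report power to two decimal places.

power ≈ 0.83

For two equal groups, power = Φ(d·√(n/2) − z_{α/2}).
d·√(n/2) = 0.23 × √(255/2) = 0.23 × 11.292 = 2.597.
z_β = 2.597 − 1.645 = 0.952.
Power = Φ(0.952) = 0.829.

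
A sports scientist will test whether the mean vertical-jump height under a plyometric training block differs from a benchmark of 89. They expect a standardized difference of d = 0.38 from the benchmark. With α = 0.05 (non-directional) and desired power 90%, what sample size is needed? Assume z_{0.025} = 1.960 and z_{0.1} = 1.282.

For a one-sample test: n = ((z_{α/2} + z_β) / d)².
z_{α/2} + z_β = 1.960 + 1.282 = 3.242.
n = (3.242 / 0.38)² = 8.532² = 72.79.
Round up.

n = 73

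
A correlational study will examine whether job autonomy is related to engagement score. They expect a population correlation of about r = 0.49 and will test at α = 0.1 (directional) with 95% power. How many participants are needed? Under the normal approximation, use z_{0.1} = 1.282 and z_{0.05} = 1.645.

Fisher's z: C = ½·ln((1+r)/(1−r)) = ½·ln(2.9216) = 0.5361.
n = ((z_{α} + z_β)/C)² + 3.
(1.282 + 1.645) / 0.5361 = 2.927 / 0.5361 = 5.460.
n = 5.460² + 3 = 29.81 + 3 = 32.8.
Round up.

n = 33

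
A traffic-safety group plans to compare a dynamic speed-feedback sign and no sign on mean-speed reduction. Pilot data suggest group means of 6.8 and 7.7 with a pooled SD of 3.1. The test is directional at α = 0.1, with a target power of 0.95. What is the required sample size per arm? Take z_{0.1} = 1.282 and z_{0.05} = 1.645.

Cohen's d = |M₁ − M₂| / SD_pooled = |6.8 − 7.7| / 3.1 = 0.9 / 3.1 = 0.290.
For two independent groups with equal n: n = 2·((z_{α} + z_β) / d)².
z_{α} + z_β = 1.282 + 1.645 = 2.927.
n = 2 × (2.927 / 0.290)² = 2 × 10.093² = 2 × 101.87 = 203.7.
Round up to the next whole participant.

n = 204 per group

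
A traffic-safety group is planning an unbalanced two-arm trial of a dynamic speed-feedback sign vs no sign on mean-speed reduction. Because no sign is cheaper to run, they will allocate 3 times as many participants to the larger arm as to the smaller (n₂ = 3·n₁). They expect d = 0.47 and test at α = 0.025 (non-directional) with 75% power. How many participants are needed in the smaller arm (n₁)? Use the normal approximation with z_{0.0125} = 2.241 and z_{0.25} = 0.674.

n₁ = 52

With allocation ratio k = n₂/n₁ = 3, Var(x̄₁−x̄₂) = σ²(1/n₁ + 1/(k·n₁)) = σ²·(k+1)/(k·n₁).
So n₁ = (1 + 1/k)·((z_{α/2} + z_β)/d)² = 1.333 × (2.915/0.47)².
n₁ = 1.333 × 38.47 = 51.3.
Round up: n₁ = 52, giving n₂ = 3 × 52 = 156.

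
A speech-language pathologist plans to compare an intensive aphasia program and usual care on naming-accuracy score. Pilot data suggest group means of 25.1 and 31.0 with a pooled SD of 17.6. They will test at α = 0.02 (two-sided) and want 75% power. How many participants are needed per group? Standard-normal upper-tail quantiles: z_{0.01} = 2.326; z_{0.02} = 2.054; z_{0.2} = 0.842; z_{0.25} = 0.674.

n = 161 per group

Cohen's d = |M₁ − M₂| / SD_pooled = |25.1 − 31.0| / 17.6 = 5.9 / 17.6 = 0.335.
For two independent groups with equal n: n = 2·((z_{α/2} + z_β) / d)².
z_{α/2} + z_β = 2.326 + 0.674 = 3.000.
n = 2 × (3.000 / 0.335)² = 2 × 8.955² = 2 × 80.20 = 160.4.
Round up to the next whole participant.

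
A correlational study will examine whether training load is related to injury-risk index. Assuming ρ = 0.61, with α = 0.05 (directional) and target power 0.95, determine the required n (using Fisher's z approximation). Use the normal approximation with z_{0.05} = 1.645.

Fisher's z: C = ½·ln((1+r)/(1−r)) = ½·ln(4.1282) = 0.7089.
n = ((z_{α} + z_β)/C)² + 3.
(1.645 + 1.645) / 0.7089 = 3.290 / 0.7089 = 4.641.
n = 4.641² + 3 = 21.54 + 3 = 24.5.
Round up.

n = 25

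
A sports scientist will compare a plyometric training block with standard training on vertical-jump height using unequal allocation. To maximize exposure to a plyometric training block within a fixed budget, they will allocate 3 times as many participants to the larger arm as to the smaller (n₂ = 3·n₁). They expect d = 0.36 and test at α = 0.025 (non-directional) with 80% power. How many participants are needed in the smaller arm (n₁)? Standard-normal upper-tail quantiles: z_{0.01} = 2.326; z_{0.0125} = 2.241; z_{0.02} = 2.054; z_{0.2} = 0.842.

n₁ = 98

With allocation ratio k = n₂/n₁ = 3, Var(x̄₁−x̄₂) = σ²(1/n₁ + 1/(k·n₁)) = σ²·(k+1)/(k·n₁).
So n₁ = (1 + 1/k)·((z_{α/2} + z_β)/d)² = 1.333 × (3.083/0.36)².
n₁ = 1.333 × 73.34 = 97.8.
Round up: n₁ = 98, giving n₂ = 3 × 98 = 294.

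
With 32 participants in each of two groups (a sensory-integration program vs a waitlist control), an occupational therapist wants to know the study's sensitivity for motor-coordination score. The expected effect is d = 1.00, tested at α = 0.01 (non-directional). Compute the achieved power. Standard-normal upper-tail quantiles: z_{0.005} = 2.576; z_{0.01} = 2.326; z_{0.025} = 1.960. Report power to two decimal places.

power ≈ 0.92

For two equal groups, power = Φ(d·√(n/2) − z_{α/2}).
d·√(n/2) = 1.00 × √(32/2) = 1.00 × 4.000 = 4.000.
z_β = 4.000 − 2.576 = 1.424.
Power = Φ(1.424) = 0.923.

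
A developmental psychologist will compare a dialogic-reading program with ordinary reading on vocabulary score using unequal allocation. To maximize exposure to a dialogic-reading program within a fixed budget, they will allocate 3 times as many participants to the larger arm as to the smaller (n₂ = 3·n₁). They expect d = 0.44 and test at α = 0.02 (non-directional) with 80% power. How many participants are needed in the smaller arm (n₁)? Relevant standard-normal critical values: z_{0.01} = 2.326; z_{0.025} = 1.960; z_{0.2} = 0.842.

n₁ = 70

With allocation ratio k = n₂/n₁ = 3, Var(x̄₁−x̄₂) = σ²(1/n₁ + 1/(k·n₁)) = σ²·(k+1)/(k·n₁).
So n₁ = (1 + 1/k)·((z_{α/2} + z_β)/d)² = 1.333 × (3.168/0.44)².
n₁ = 1.333 × 51.84 = 69.1.
Round up: n₁ = 70, giving n₂ = 3 × 70 = 210.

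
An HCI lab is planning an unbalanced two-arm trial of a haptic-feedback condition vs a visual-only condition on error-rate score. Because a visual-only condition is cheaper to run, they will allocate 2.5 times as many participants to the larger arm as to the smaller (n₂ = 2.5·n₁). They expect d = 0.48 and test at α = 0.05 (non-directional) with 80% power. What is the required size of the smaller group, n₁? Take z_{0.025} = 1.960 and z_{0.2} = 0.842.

n₁ = 48

With allocation ratio k = n₂/n₁ = 2.5, Var(x̄₁−x̄₂) = σ²(1/n₁ + 1/(k·n₁)) = σ²·(k+1)/(k·n₁).
So n₁ = (1 + 1/k)·((z_{α/2} + z_β)/d)² = 1.400 × (2.802/0.48)².
n₁ = 1.400 × 34.08 = 47.7.
Round up: n₁ = 48, giving n₂ = 2.5 × 48 = 120.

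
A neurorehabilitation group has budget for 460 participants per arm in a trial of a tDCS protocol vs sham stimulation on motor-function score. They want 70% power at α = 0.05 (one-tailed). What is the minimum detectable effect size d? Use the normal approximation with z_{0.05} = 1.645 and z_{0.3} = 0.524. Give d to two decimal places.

d_min ≈ 0.14

For two independent groups of n = 460 each: d_min = (z_{α} + z_β)·√(2/n).
z-sum = 1.645 + 0.524 = 2.169.
d_min = 2.169 × √(2/460) = 2.169 × 0.0659 = 0.143.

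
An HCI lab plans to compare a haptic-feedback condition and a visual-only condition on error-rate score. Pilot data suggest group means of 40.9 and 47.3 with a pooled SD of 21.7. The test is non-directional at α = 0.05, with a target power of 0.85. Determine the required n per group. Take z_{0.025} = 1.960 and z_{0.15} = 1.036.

n = 207 per group

Cohen's d = |M₁ − M₂| / SD_pooled = |40.9 − 47.3| / 21.7 = 6.4 / 21.7 = 0.295.
For two independent groups with equal n: n = 2·((z_{α/2} + z_β) / d)².
z_{α/2} + z_β = 1.960 + 1.036 = 2.996.
n = 2 × (2.996 / 0.295)² = 2 × 10.156² = 2 × 103.14 = 206.3.
Round up to the next whole participant.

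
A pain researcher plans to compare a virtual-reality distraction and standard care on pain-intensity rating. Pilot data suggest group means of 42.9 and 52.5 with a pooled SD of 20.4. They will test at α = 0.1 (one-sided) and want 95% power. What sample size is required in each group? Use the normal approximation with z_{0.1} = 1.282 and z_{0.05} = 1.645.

Cohen's d = |M₁ − M₂| / SD_pooled = |42.9 − 52.5| / 20.4 = 9.6 / 20.4 = 0.471.
For two independent groups with equal n: n = 2·((z_{α} + z_β) / d)².
z_{α} + z_β = 1.282 + 1.645 = 2.927.
n = 2 × (2.927 / 0.471)² = 2 × 6.214² = 2 × 38.62 = 77.2.
Round up to the next whole participant.

n = 78 per group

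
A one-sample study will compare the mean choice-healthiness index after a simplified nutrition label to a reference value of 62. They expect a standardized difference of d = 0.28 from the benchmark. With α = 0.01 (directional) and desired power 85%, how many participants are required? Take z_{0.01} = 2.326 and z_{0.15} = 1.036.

For a one-sample test: n = ((z_{α} + z_β) / d)².
z_{α} + z_β = 2.326 + 1.036 = 3.362.
n = (3.362 / 0.28)² = 12.007² = 144.17.
Round up.

n = 145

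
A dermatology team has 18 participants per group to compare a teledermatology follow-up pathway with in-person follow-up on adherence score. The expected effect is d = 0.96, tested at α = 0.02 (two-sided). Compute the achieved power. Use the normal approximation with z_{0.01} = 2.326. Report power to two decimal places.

power ≈ 0.71

For two equal groups, power = Φ(d·√(n/2) − z_{α/2}).
d·√(n/2) = 0.96 × √(18/2) = 0.96 × 3.000 = 2.880.
z_β = 2.880 − 2.326 = 0.554.
Power = Φ(0.554) = 0.710.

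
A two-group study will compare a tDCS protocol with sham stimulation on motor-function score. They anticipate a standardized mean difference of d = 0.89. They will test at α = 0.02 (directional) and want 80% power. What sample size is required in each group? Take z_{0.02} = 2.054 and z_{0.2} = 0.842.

For two independent groups with equal n: n = 2·((z_{α} + z_β) / d)².
z_{α} + z_β = 2.054 + 0.842 = 2.896.
n = 2 × (2.896 / 0.89)² = 2 × 3.254² = 2 × 10.59 = 21.2.
Round up to the next whole participant.

n = 22 per group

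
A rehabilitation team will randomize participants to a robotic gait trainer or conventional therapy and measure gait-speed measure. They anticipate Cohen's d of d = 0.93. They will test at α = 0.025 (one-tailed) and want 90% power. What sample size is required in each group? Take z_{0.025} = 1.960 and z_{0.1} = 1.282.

For two independent groups with equal n: n = 2·((z_{α} + z_β) / d)².
z_{α} + z_β = 1.960 + 1.282 = 3.242.
n = 2 × (3.242 / 0.93)² = 2 × 3.486² = 2 × 12.15 = 24.3.
Round up to the next whole participant.

n = 25 per group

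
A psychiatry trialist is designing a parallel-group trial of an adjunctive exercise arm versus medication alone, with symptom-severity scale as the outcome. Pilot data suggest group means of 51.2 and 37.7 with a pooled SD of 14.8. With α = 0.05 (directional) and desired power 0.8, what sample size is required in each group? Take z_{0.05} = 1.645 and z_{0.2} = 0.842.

n = 15 per group

Cohen's d = |M₁ − M₂| / SD_pooled = |51.2 − 37.7| / 14.8 = 13.5 / 14.8 = 0.912.
For two independent groups with equal n: n = 2·((z_{α} + z_β) / d)².
z_{α} + z_β = 1.645 + 0.842 = 2.487.
n = 2 × (2.487 / 0.912)² = 2 × 2.727² = 2 × 7.44 = 14.9.
Round up to the next whole participant.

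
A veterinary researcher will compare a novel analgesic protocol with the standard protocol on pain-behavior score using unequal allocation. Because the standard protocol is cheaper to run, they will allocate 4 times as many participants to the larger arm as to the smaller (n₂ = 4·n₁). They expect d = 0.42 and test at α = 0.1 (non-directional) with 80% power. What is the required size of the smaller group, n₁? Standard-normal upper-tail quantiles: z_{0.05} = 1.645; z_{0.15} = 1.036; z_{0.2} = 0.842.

With allocation ratio k = n₂/n₁ = 4, Var(x̄₁−x̄₂) = σ²(1/n₁ + 1/(k·n₁)) = σ²·(k+1)/(k·n₁).
So n₁ = (1 + 1/k)·((z_{α/2} + z_β)/d)² = 1.250 × (2.487/0.42)².
n₁ = 1.250 × 35.06 = 43.8.
Round up: n₁ = 44, giving n₂ = 4 × 44 = 176.

n₁ = 44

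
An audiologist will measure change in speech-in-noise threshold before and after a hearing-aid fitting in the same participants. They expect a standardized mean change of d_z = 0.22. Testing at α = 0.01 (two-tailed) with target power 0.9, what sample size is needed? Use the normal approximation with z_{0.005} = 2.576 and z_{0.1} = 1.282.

For a paired (one-sample on differences) test: n = ((z_{α/2} + z_β) / d)².
z_{α/2} + z_β = 2.576 + 1.282 = 3.858.
n = (3.858 / 0.22)² = 17.536² = 307.52.
Round up.

n = 308 pairs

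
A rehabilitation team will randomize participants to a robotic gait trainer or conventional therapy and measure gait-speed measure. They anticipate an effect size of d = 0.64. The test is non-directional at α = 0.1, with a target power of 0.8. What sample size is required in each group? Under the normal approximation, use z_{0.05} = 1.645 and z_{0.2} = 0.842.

n = 31 per group

For two independent groups with equal n: n = 2·((z_{α/2} + z_β) / d)².
z_{α/2} + z_β = 1.645 + 0.842 = 2.487.
n = 2 × (2.487 / 0.64)² = 2 × 3.886² = 2 × 15.10 = 30.2.
Round up to the next whole participant.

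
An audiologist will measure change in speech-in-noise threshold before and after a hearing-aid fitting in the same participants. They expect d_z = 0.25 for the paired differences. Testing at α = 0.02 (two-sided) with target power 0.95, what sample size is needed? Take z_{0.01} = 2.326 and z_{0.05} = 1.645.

For a paired (one-sample on differences) test: n = ((z_{α/2} + z_β) / d)².
z_{α/2} + z_β = 2.326 + 1.645 = 3.971.
n = (3.971 / 0.25)² = 15.884² = 252.30.
Round up.

n = 253 pairs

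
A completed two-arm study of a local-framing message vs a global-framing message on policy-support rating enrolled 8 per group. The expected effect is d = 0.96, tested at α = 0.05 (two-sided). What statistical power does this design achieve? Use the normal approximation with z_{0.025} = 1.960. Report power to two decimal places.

power ≈ 0.48

For two equal groups, power = Φ(d·√(n/2) − z_{α/2}).
d·√(n/2) = 0.96 × √(8/2) = 0.96 × 2.000 = 1.920.
z_β = 1.920 − 1.960 = -0.040.
Power = Φ(-0.040) = 0.484.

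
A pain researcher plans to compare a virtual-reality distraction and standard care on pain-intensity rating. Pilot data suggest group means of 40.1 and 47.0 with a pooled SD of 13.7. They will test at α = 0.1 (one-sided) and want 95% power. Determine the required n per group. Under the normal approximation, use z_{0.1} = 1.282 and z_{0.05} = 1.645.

n = 68 per group

Cohen's d = |M₁ − M₂| / SD_pooled = |40.1 − 47.0| / 13.7 = 6.9 / 13.7 = 0.504.
For two independent groups with equal n: n = 2·((z_{α} + z_β) / d)².
z_{α} + z_β = 1.282 + 1.645 = 2.927.
n = 2 × (2.927 / 0.504)² = 2 × 5.808² = 2 × 33.73 = 67.5.
Round up to the next whole participant.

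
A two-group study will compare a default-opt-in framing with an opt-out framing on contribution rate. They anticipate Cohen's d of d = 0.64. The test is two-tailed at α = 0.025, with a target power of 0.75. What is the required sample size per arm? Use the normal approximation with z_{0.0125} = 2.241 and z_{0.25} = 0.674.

n = 42 per group

For two independent groups with equal n: n = 2·((z_{α/2} + z_β) / d)².
z_{α/2} + z_β = 2.241 + 0.674 = 2.915.
n = 2 × (2.915 / 0.64)² = 2 × 4.555² = 2 × 20.75 = 41.5.
Round up to the next whole participant.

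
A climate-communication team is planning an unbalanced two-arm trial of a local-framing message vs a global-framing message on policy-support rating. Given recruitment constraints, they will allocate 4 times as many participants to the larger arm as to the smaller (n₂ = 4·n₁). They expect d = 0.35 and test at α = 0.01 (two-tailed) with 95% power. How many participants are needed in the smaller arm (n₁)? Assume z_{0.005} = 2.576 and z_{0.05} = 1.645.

With allocation ratio k = n₂/n₁ = 4, Var(x̄₁−x̄₂) = σ²(1/n₁ + 1/(k·n₁)) = σ²·(k+1)/(k·n₁).
So n₁ = (1 + 1/k)·((z_{α/2} + z_β)/d)² = 1.250 × (4.221/0.35)².
n₁ = 1.250 × 145.44 = 181.8.
Round up: n₁ = 182, giving n₂ = 4 × 182 = 728.

n₁ = 182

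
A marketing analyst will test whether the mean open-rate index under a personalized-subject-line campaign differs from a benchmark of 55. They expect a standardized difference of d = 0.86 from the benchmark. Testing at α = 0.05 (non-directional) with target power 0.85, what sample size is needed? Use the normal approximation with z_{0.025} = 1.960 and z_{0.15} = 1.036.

n = 13

For a one-sample test: n = ((z_{α/2} + z_β) / d)².
z_{α/2} + z_β = 1.960 + 1.036 = 2.996.
n = (2.996 / 0.86)² = 3.484² = 12.14.
Round up.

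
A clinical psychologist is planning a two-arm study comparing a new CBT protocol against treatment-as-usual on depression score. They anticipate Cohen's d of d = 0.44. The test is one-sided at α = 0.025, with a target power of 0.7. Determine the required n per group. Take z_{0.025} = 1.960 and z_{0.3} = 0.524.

n = 64 per group

For two independent groups with equal n: n = 2·((z_{α} + z_β) / d)².
z_{α} + z_β = 1.960 + 0.524 = 2.484.
n = 2 × (2.484 / 0.44)² = 2 × 5.645² = 2 × 31.87 = 63.7.
Round up to the next whole participant.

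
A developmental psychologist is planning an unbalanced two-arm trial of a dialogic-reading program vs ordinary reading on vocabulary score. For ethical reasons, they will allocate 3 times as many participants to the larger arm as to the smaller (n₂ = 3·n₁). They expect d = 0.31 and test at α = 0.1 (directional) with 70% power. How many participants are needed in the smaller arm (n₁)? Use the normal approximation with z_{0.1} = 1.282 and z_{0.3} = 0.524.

With allocation ratio k = n₂/n₁ = 3, Var(x̄₁−x̄₂) = σ²(1/n₁ + 1/(k·n₁)) = σ²·(k+1)/(k·n₁).
So n₁ = (1 + 1/k)·((z_{α} + z_β)/d)² = 1.333 × (1.806/0.31)².
n₁ = 1.333 × 33.94 = 45.3.
Round up: n₁ = 46, giving n₂ = 3 × 46 = 138.

n₁ = 46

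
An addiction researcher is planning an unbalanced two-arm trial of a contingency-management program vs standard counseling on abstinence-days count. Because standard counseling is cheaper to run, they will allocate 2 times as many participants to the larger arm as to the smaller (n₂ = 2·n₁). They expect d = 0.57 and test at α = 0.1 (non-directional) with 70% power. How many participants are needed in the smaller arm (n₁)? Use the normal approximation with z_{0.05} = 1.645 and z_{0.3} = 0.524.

n₁ = 22

With allocation ratio k = n₂/n₁ = 2, Var(x̄₁−x̄₂) = σ²(1/n₁ + 1/(k·n₁)) = σ²·(k+1)/(k·n₁).
So n₁ = (1 + 1/k)·((z_{α/2} + z_β)/d)² = 1.500 × (2.169/0.57)².
n₁ = 1.500 × 14.48 = 21.7.
Round up: n₁ = 22, giving n₂ = 2 × 22 = 44.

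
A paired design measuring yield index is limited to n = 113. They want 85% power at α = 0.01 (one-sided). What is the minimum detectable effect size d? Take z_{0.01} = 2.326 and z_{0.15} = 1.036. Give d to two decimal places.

d_min ≈ 0.32

For a single sample (or paired design) of n = 113: d_min = (z_{α} + z_β)/√n.
z-sum = 2.326 + 1.036 = 3.362.
d_min = 3.362 / √113 = 3.362 / 10.630 = 0.316.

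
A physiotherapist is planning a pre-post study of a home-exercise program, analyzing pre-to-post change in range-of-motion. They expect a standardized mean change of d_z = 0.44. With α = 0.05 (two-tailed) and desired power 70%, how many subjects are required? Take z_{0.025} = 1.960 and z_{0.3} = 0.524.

n = 32 pairs

For a paired (one-sample on differences) test: n = ((z_{α/2} + z_β) / d)².
z_{α/2} + z_β = 1.960 + 0.524 = 2.484.
n = (2.484 / 0.44)² = 5.645² = 31.87.
Round up.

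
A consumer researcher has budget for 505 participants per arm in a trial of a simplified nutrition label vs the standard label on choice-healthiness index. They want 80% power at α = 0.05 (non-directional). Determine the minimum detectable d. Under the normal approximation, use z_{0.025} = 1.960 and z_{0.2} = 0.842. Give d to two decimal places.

For two independent groups of n = 505 each: d_min = (z_{α/2} + z_β)·√(2/n).
z-sum = 1.960 + 0.842 = 2.802.
d_min = 2.802 × √(2/505) = 2.802 × 0.0629 = 0.176.

d_min ≈ 0.18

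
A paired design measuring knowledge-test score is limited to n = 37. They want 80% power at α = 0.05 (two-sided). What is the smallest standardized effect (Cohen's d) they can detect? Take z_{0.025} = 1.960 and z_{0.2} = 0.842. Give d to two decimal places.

For a single sample (or paired design) of n = 37: d_min = (z_{α/2} + z_β)/√n.
z-sum = 1.960 + 0.842 = 2.802.
d_min = 2.802 / √37 = 2.802 / 6.083 = 0.461.

d_min ≈ 0.46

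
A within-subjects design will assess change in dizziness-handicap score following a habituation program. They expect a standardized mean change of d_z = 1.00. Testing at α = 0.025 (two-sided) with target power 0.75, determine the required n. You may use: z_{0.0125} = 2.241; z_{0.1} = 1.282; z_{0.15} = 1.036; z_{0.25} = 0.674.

n = 9 pairs

For a paired (one-sample on differences) test: n = ((z_{α/2} + z_β) / d)².
z_{α/2} + z_β = 2.241 + 0.674 = 2.915.
n = (2.915 / 1.00)² = 2.915² = 8.50.
Round up.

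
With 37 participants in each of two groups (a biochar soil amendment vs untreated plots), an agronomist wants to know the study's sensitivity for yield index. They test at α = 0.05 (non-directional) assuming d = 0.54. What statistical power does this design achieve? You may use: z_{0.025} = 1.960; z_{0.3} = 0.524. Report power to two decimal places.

For two equal groups, power = Φ(d·√(n/2) − z_{α/2}).
d·√(n/2) = 0.54 × √(37/2) = 0.54 × 4.301 = 2.323.
z_β = 2.323 − 1.960 = 0.363.
Power = Φ(0.363) = 0.642.

power ≈ 0.64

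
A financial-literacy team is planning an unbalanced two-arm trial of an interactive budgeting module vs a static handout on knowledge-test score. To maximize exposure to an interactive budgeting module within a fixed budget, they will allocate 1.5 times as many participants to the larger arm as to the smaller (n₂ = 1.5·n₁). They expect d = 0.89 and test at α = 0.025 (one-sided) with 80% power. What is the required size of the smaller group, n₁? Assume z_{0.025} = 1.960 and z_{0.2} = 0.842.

With allocation ratio k = n₂/n₁ = 1.5, Var(x̄₁−x̄₂) = σ²(1/n₁ + 1/(k·n₁)) = σ²·(k+1)/(k·n₁).
So n₁ = (1 + 1/k)·((z_{α} + z_β)/d)² = 1.667 × (2.802/0.89)².
n₁ = 1.667 × 9.91 = 16.5.
Round up: n₁ = 17, giving n₂ = ⌈1.5 × 17⌉ = ⌈25.5⌉ = 26.

n₁ = 17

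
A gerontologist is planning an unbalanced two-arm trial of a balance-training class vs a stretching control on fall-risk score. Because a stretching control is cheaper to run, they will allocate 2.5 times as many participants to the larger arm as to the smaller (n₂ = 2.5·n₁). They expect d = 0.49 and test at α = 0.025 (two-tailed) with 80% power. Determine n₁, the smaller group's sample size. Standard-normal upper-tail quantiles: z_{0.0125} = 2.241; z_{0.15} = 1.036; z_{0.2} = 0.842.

With allocation ratio k = n₂/n₁ = 2.5, Var(x̄₁−x̄₂) = σ²(1/n₁ + 1/(k·n₁)) = σ²·(k+1)/(k·n₁).
So n₁ = (1 + 1/k)·((z_{α/2} + z_β)/d)² = 1.400 × (3.083/0.49)².
n₁ = 1.400 × 39.59 = 55.4.
Round up: n₁ = 56, giving n₂ = 2.5 × 56 = 140.

n₁ = 56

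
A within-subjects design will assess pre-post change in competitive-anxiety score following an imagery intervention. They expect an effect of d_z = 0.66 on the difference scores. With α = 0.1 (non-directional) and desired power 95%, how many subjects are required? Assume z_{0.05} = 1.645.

n = 25 pairs

For a paired (one-sample on differences) test: n = ((z_{α/2} + z_β) / d)².
z_{α/2} + z_β = 1.645 + 1.645 = 3.290.
n = (3.290 / 0.66)² = 4.985² = 24.85.
Round up.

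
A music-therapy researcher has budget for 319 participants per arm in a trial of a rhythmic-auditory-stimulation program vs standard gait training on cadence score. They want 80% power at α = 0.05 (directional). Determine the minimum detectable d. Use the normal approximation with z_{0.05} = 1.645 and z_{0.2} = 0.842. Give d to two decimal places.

For two independent groups of n = 319 each: d_min = (z_{α} + z_β)·√(2/n).
z-sum = 1.645 + 0.842 = 2.487.
d_min = 2.487 × √(2/319) = 2.487 × 0.0792 = 0.197.

d_min ≈ 0.20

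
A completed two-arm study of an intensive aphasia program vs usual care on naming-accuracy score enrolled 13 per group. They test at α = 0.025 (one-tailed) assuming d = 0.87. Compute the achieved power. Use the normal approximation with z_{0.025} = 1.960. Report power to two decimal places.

power ≈ 0.60

For two equal groups, power = Φ(d·√(n/2) − z_{α}).
d·√(n/2) = 0.87 × √(13/2) = 0.87 × 2.550 = 2.218.
z_β = 2.218 − 1.960 = 0.258.
Power = Φ(0.258) = 0.602.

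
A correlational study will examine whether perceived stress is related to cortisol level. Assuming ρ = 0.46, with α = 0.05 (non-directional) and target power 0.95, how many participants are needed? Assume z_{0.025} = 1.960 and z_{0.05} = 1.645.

n = 56

Fisher's z: C = ½·ln((1+r)/(1−r)) = ½·ln(2.7037) = 0.4973.
n = ((z_{α/2} + z_β)/C)² + 3.
(1.960 + 1.645) / 0.4973 = 3.605 / 0.4973 = 7.249.
n = 7.249² + 3 = 52.55 + 3 = 55.6.
Round up.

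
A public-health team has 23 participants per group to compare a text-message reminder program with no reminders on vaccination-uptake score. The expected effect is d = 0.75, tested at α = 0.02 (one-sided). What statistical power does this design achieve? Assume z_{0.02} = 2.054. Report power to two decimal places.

For two equal groups, power = Φ(d·√(n/2) − z_{α}).
d·√(n/2) = 0.75 × √(23/2) = 0.75 × 3.391 = 2.543.
z_β = 2.543 − 2.054 = 0.489.
Power = Φ(0.489) = 0.688.

power ≈ 0.69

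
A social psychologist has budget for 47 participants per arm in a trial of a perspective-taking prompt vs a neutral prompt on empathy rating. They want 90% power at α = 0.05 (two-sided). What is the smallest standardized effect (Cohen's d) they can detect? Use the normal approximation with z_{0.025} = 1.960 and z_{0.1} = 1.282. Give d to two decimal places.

For two independent groups of n = 47 each: d_min = (z_{α/2} + z_β)·√(2/n).
z-sum = 1.960 + 1.282 = 3.242.
d_min = 3.242 × √(2/47) = 3.242 × 0.2063 = 0.669.

d_min ≈ 0.67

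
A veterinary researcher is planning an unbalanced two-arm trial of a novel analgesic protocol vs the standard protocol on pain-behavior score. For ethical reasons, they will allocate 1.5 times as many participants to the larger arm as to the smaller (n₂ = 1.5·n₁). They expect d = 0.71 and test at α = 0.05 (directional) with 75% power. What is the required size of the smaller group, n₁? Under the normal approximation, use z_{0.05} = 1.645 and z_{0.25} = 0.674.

n₁ = 18

With allocation ratio k = n₂/n₁ = 1.5, Var(x̄₁−x̄₂) = σ²(1/n₁ + 1/(k·n₁)) = σ²·(k+1)/(k·n₁).
So n₁ = (1 + 1/k)·((z_{α} + z_β)/d)² = 1.667 × (2.319/0.71)².
n₁ = 1.667 × 10.67 = 17.8.
Round up: n₁ = 18, giving n₂ = 1.5 × 18 = 27.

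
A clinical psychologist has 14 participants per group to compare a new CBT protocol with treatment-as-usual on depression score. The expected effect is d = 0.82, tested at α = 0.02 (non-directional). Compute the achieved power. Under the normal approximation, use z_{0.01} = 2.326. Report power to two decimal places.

power ≈ 0.44

For two equal groups, power = Φ(d·√(n/2) − z_{α/2}).
d·√(n/2) = 0.82 × √(14/2) = 0.82 × 2.646 = 2.170.
z_β = 2.170 − 2.326 = -0.156.
Power = Φ(-0.156) = 0.438.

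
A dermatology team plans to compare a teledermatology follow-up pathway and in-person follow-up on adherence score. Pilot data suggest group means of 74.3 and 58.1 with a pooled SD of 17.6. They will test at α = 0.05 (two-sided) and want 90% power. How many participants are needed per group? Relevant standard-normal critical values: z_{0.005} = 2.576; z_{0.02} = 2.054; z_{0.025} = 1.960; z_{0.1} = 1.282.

Cohen's d = |M₁ − M₂| / SD_pooled = |74.3 − 58.1| / 17.6 = 16.2 / 17.6 = 0.920.
For two independent groups with equal n: n = 2·((z_{α/2} + z_β) / d)².
z_{α/2} + z_β = 1.960 + 1.282 = 3.242.
n = 2 × (3.242 / 0.920)² = 2 × 3.524² = 2 × 12.42 = 24.8.
Round up to the next whole participant.

n = 25 per group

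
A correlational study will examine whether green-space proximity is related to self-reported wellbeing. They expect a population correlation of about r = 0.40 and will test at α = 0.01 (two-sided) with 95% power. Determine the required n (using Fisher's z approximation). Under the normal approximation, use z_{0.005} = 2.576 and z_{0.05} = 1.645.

n = 103

Fisher's z: C = ½·ln((1+r)/(1−r)) = ½·ln(2.3333) = 0.4236.
n = ((z_{α/2} + z_β)/C)² + 3.
(2.576 + 1.645) / 0.4236 = 4.221 / 0.4236 = 9.965.
n = 9.965² + 3 = 99.29 + 3 = 102.3.
Round up.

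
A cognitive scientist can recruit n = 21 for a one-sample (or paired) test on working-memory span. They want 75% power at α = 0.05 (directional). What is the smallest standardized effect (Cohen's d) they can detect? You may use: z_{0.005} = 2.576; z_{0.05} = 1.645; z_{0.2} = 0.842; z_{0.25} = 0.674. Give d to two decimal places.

For a single sample (or paired design) of n = 21: d_min = (z_{α} + z_β)/√n.
z-sum = 1.645 + 0.674 = 2.319.
d_min = 2.319 / √21 = 2.319 / 4.583 = 0.506.

d_min ≈ 0.51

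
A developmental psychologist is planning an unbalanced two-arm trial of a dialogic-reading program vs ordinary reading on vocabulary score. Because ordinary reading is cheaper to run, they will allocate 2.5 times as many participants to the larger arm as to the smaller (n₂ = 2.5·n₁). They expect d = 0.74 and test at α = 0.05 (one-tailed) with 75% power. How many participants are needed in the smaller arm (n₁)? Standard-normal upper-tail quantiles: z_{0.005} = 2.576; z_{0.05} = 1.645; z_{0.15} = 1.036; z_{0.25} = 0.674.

With allocation ratio k = n₂/n₁ = 2.5, Var(x̄₁−x̄₂) = σ²(1/n₁ + 1/(k·n₁)) = σ²·(k+1)/(k·n₁).
So n₁ = (1 + 1/k)·((z_{α} + z_β)/d)² = 1.400 × (2.319/0.74)².
n₁ = 1.400 × 9.82 = 13.7.
Round up: n₁ = 14, giving n₂ = 2.5 × 14 = 35.

n₁ = 14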